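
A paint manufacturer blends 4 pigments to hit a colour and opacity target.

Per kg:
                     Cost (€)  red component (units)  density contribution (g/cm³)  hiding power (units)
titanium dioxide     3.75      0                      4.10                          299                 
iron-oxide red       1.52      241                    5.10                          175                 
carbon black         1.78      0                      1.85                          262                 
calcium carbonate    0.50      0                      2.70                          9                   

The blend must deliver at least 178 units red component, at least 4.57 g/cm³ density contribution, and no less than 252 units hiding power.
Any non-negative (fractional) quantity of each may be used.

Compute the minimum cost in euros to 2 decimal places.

€1.96

Treat it as an LP. Let x1 = kg of titanium dioxide, x2 = kg of iron-oxide red, x3 = kg of carbon black, x4 = kg of calcium carbonate.
Minimize 3.75x1 + 1.52x2 + 1.78x3 + 0.5x4 subject to:
  241x2 ≥ 178   (red component)
  4.1x1 + 5.1x2 + 1.85x3 + 2.7x4 ≥ 4.57   (density contribution)
  299x1 + 175x2 + 262x3 + 9x4 ≥ 252   (hiding power)
  x1, x2, x3, x4 ≥ 0.
At the optimum only iron-oxide red, carbon black are positive (titanium dioxide, calcium carbonate = 0). Binding constraints: red component and hiding power.
So iron-oxide red = 0.7386 kg, carbon black = 0.4685 kg.
Cost = 1.52·0.7386 + 1.78·0.4685 = 1.9566.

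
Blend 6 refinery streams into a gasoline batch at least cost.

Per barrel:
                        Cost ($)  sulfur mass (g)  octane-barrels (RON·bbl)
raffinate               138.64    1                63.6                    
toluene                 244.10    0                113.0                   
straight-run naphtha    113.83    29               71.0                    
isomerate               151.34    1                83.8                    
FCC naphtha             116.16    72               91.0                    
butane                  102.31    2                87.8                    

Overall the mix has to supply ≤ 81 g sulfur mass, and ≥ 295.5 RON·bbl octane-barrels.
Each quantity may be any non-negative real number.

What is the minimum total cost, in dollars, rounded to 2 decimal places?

$344.33

Treat it as an LP. Let x1 = barrels of raffinate, x2 = barrels of toluene, x3 = barrels of straight-run naphtha, x4 = barrels of isomerate, x5 = barrels of FCC naphtha, x6 = barrels of butane.
Minimise 138.64x1 + 244.1x2 + 113.83x3 + 151.34x4 + 116.16x5 + 102.31x6 s.t.:
  1x1 + 29x3 + 1x4 + 72x5 + 2x6 ≤ 81   (sulfur mass)
  63.6x1 + 113x2 + 71x3 + 83.8x4 + 91x5 + 87.8x6 ≥ 295.5   (octane-barrels)
  x1, x2, x3, x4, x5, x6 ≥ 0.
The optimal basis is {butane}; raffinate, toluene, straight-run naphtha, isomerate, FCC naphtha drop out. Binding constraint: octane-barrels.
Solving gives x6 = 3.3656.
Cost = 102.31·3.3656 = 344.3345.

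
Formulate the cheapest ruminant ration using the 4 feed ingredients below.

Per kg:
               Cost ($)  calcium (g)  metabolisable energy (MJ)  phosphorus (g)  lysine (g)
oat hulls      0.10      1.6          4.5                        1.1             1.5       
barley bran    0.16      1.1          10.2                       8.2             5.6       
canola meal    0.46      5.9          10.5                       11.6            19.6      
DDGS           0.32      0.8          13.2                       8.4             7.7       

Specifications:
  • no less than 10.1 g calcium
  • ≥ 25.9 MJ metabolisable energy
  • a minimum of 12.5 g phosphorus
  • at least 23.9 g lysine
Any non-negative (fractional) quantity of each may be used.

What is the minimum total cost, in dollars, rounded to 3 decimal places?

$0.750

Let x1 = kg of oat hulls, x2 = kg of barley bran, x3 = kg of canola meal, x4 = kg of DDGS.
Minimize 0.1x1 + 0.16x2 + 0.46x3 + 0.32x4 s.t.:
  1.6x1 + 1.1x2 + 5.9x3 + 0.8x4 ≥ 10.1   (calcium)
  4.5x1 + 10.2x2 + 10.5x3 + 13.2x4 ≥ 25.9   (metabolisable energy)
  1.1x1 + 8.2x2 + 11.6x3 + 8.4x4 ≥ 12.5   (phosphorus)
  1.5x1 + 5.6x2 + 19.6x3 + 7.7x4 ≥ 23.9   (lysine)
  x1, x2, x3, x4 ≥ 0.
The minimum-cost mix takes nothing from DDGS — only oat hulls, barley bran, canola meal. Binding constraints: calcium, metabolisable energy, lysine.
Solving gives x1 = 2.74, x2 = 0.4122, x3 = 0.8919.
Cost = 0.1·2.74 + 0.16·0.4122 + 0.46·0.8919 = 0.75023.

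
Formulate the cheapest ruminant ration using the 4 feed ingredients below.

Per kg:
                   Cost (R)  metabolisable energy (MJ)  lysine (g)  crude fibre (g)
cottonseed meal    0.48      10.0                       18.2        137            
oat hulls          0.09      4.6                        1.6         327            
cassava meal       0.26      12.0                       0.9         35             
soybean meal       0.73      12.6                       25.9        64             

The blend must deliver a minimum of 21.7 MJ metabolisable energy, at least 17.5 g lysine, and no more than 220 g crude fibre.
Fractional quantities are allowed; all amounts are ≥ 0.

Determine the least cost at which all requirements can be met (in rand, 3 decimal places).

R0.704

Treat it as an LP. Let x1 = kg of cottonseed meal, x2 = kg of oat hulls, x3 = kg of cassava meal, x4 = kg of soybean meal.
min 0.48x1 + 0.09x2 + 0.26x3 + 0.73x4 with:
  10x1 + 4.6x2 + 12x3 + 12.6x4 ≥ 21.7   (metabolisable energy)
  18.2x1 + 1.6x2 + 0.9x3 + 25.9x4 ≥ 17.5   (lysine)
  137x1 + 327x2 + 35x3 + 64x4 ≤ 220   (crude fibre)
  x1, x2, x3, x4 ≥ 0.
The minimum-cost mix takes nothing from soybean meal — only cottonseed meal, oat hulls, cassava meal. Binding constraints: metabolisable energy, lysine, crude fibre.
That vertex is x1 = 0.8958, x2 = 0.1917, x3 = 0.9883.
Cost = 0.48·0.8958 + 0.09·0.1917 + 0.26·0.9883 = 0.70420.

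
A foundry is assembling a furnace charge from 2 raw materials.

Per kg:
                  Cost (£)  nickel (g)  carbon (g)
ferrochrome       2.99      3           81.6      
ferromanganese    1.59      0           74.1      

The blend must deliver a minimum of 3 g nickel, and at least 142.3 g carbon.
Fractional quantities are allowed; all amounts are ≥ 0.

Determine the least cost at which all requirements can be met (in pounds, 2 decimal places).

£4.29

Let x1 = kg of ferrochrome, x2 = kg of ferromanganese.
min 2.99x1 + 1.59x2 s.t.:
  3x1 ≥ 3   (nickel)
  81.6x1 + 74.1x2 ≥ 142.3   (carbon)
  x1, x2 ≥ 0.
Both inputs are positive at the optimum. Binding constraints: nickel and carbon.
So ferrochrome = 1 kg, ferromanganese = 0.8192 kg.
Objective = 2.99·1 + 1.59·0.8192 = 4.2925.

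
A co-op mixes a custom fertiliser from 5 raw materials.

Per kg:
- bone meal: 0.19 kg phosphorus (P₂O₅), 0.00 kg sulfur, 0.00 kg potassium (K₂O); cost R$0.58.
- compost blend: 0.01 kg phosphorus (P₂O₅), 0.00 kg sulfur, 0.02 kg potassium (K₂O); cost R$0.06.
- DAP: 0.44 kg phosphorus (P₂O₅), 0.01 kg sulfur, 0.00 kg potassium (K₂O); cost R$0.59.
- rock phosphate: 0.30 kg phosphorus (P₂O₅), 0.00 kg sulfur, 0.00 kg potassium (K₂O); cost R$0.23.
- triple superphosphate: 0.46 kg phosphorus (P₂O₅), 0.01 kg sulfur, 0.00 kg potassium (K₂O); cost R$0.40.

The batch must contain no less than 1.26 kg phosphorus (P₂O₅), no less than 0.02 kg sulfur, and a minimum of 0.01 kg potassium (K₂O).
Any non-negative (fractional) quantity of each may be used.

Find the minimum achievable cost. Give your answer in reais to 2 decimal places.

R$1.09

Let x1 = kg of bone meal, x2 = kg of compost blend, x3 = kg of DAP, x4 = kg of rock phosphate, x5 = kg of triple superphosphate.
Minimise 0.58x1 + 0.06x2 + 0.59x3 + 0.23x4 + 0.4x5 with:
  0.19x1 + 0.01x2 + 0.44x3 + 0.3x4 + 0.46x5 ≥ 1.26   (phosphorus (P₂O₅))
  0.01x3 + 0.01x5 ≥ 0.02   (sulfur)
  0.02x2 ≥ 0.01   (potassium (K₂O))
  x1, x2, x3, x4, x5 ≥ 0.
The minimum-cost mix takes nothing from bone meal, DAP — only compost blend, rock phosphate, triple superphosphate. The phosphorus (P₂O₅), sulfur, potassium (K₂O) requirements are met with equality.
Optimal quantities: compost blend = 0.5 kg, rock phosphate = 1.117 kg, triple superphosphate = 2 kg.
Cost = 0.06·0.5 + 0.23·1.117 + 0.4·2 = 1.0869.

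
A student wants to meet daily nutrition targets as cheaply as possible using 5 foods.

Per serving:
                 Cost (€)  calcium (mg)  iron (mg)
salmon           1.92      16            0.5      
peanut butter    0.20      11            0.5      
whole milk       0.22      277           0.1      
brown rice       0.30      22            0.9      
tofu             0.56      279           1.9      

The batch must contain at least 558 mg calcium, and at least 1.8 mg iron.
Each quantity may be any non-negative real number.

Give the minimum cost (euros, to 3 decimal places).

Set it up as a linear program. Let x1 = servings of salmon, x2 = servings of peanut butter, x3 = servings of whole milk, x4 = servings of brown rice, x5 = servings of tofu.
Minimize 1.92x1 + 0.2x2 + 0.22x3 + 0.3x4 + 0.56x5 with:
  16x1 + 11x2 + 277x3 + 22x4 + 279x5 ≥ 558   (calcium)
  0.5x1 + 0.5x2 + 0.1x3 + 0.9x4 + 1.9x5 ≥ 1.8   (iron)
  x1, x2, x3, x4, x5 ≥ 0.
The optimal basis is {whole milk, tofu}; salmon, peanut butter, brown rice drop out. Binding constraints: calcium and iron.
That vertex is x3 = 1.12, x5 = 0.8884.
Cost = 0.22·1.12 + 0.56·0.8884 = 0.74390.

€0.744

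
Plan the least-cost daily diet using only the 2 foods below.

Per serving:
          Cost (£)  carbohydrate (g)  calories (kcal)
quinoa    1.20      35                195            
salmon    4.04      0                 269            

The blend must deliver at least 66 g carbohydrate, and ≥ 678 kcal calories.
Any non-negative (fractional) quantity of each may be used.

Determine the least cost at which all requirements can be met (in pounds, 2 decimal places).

Treat it as an LP. Let x1 = servings of quinoa, x2 = servings of salmon.
Minimize 1.2x1 + 4.04x2 subject to:
  35x1 ≥ 66   (carbohydrate)
  195x1 + 269x2 ≥ 678   (calories)
  x1, x2 ≥ 0.
At the optimum only quinoa is positive (salmon = 0). The calories requirement is met with equality.
Solving gives x1 = 3.477.
Hence cost = 1.2·3.477 = £4.1724.

£4.17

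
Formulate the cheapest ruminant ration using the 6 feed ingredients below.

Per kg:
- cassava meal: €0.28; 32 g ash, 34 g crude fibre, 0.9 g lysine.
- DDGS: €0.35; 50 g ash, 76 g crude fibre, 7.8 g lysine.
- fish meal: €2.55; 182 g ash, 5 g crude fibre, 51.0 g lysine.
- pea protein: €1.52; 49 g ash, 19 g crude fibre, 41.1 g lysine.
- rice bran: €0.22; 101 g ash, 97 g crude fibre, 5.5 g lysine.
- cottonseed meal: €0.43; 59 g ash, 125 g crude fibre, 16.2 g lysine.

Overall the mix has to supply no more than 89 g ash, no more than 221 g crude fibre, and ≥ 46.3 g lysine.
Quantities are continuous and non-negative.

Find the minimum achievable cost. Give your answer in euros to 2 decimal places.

€1.57

Let x1 = kg of cassava meal, x2 = kg of DDGS, x3 = kg of fish meal, x4 = kg of pea protein, x5 = kg of rice bran, x6 = kg of cottonseed meal.
min 0.28x1 + 0.35x2 + 2.55x3 + 1.52x4 + 0.22x5 + 0.43x6 s.t.:
  32x1 + 50x2 + 182x3 + 49x4 + 101x5 + 59x6 ≤ 89   (ash)
  34x1 + 76x2 + 5x3 + 19x4 + 97x5 + 125x6 ≤ 221   (crude fibre)
  0.9x1 + 7.8x2 + 51x3 + 41.1x4 + 5.5x5 + 16.2x6 ≥ 46.3   (lysine)
  x1, x2, x3, x4, x5, x6 ≥ 0.
The optimal basis is {pea protein, cottonseed meal}; cassava meal, DDGS, fish meal, rice bran drop out. Binding constraints: ash and lysine.
Optimal quantities: pea protein = 0.7908 kg, cottonseed meal = 0.8517 kg.
Hence cost = 1.52·0.7908 + 0.43·0.8517 = €1.5682.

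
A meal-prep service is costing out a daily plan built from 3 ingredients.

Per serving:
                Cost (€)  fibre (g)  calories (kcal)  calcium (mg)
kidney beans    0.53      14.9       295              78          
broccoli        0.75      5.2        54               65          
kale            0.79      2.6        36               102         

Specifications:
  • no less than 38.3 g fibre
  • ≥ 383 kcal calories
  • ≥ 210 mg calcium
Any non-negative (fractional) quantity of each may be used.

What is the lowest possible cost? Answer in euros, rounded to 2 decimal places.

€1.43

Let x1 = servings of kidney beans, x2 = servings of broccoli, x3 = servings of kale.
min 0.53x1 + 0.75x2 + 0.79x3 with:
  14.9x1 + 5.2x2 + 2.6x3 ≥ 38.3   (fibre)
  295x1 + 54x2 + 36x3 ≥ 383   (calories)
  78x1 + 65x2 + 102x3 ≥ 210   (calcium)
  x1, x2, x3 ≥ 0.
The minimum-cost mix takes nothing from broccoli, kale — only kidney beans. Binding constraint: calcium.
Optimal quantities: kidney beans = 2.692 servings.
Total cost: 0.53·2.692 = 1.4268.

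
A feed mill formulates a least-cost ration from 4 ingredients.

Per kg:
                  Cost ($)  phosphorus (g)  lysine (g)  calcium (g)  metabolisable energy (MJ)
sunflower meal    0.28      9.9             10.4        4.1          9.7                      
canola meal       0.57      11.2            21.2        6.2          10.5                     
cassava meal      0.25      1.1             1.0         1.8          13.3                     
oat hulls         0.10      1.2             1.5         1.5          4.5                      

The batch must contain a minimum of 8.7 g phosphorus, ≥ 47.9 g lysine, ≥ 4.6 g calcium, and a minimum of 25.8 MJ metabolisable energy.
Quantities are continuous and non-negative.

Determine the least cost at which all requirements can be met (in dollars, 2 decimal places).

$1.29

Let x1 = kg of sunflower meal, x2 = kg of canola meal, x3 = kg of cassava meal, x4 = kg of oat hulls.
Minimize 0.28x1 + 0.57x2 + 0.25x3 + 0.1x4 with:
  9.9x1 + 11.2x2 + 1.1x3 + 1.2x4 ≥ 8.7   (phosphorus)
  10.4x1 + 21.2x2 + 1x3 + 1.5x4 ≥ 47.9   (lysine)
  4.1x1 + 6.2x2 + 1.8x3 + 1.5x4 ≥ 4.6   (calcium)
  9.7x1 + 10.5x2 + 13.3x3 + 4.5x4 ≥ 25.8   (metabolisable energy)
  x1, x2, x3, x4 ≥ 0.
The minimum-cost mix takes nothing from cassava meal, oat hulls — only sunflower meal, canola meal. Binding constraints: lysine and metabolisable energy.
That vertex is x1 = 0.4563, x2 = 2.036.
Total cost: 0.28·0.4563 + 0.57·2.036 = 1.2883.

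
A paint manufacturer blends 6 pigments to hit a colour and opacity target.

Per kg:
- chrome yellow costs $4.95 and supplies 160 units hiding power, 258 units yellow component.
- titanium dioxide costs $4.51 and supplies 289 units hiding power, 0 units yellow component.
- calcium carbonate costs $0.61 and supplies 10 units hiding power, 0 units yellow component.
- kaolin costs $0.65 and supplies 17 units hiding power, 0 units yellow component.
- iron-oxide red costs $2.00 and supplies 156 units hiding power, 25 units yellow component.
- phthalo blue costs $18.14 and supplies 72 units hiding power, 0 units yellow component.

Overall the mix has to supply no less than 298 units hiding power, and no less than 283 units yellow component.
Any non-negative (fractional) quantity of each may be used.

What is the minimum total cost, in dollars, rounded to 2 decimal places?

$6.76

Let x1 = kg of chrome yellow, x2 = kg of titanium dioxide, x3 = kg of calcium carbonate, x4 = kg of kaolin, x5 = kg of iron-oxide red, x6 = kg of phthalo blue.
Minimise 4.95x1 + 4.51x2 + 0.61x3 + 0.65x4 + 2x5 + 18.14x6 s.t.:
  160x1 + 289x2 + 10x3 + 17x4 + 156x5 + 72x6 ≥ 298   (hiding power)
  258x1 + 25x5 ≥ 283   (yellow component)
  x1, x2, x3, x4, x5, x6 ≥ 0.
The optimal basis is {chrome yellow, iron-oxide red}; titanium dioxide, calcium carbonate, kaolin, phthalo blue drop out. There the hiding power and yellow component constraints are tight.
That vertex is x1 = 1.0124, x5 = 0.87188.
Cost = 4.95·1.0124 + 2·0.87188 = 6.7551.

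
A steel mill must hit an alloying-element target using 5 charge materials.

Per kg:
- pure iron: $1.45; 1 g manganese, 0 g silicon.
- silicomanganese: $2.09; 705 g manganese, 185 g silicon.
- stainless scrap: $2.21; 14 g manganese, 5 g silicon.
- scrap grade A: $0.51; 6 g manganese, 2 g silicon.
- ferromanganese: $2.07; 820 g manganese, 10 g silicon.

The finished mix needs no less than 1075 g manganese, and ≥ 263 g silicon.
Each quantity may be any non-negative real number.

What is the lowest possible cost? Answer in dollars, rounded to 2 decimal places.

$3.15

Treat it as an LP. Let x1 = kg of pure iron, x2 = kg of silicomanganese, x3 = kg of stainless scrap, x4 = kg of scrap grade A, x5 = kg of ferromanganese.
Minimise 1.45x1 + 2.09x2 + 2.21x3 + 0.51x4 + 2.07x5 s.t.:
  1x1 + 705x2 + 14x3 + 6x4 + 820x5 ≥ 1075   (manganese)
  185x2 + 5x3 + 2x4 + 10x5 ≥ 263   (silicon)
  x1, x2, x3, x4, x5 ≥ 0.
The cheapest feasible vertex uses only silicomanganese, ferromanganese; pure iron, stainless scrap, scrap grade A are not used. Binding constraints: manganese and silicon.
So silicomanganese = 1.417 kg, ferromanganese = 0.09305 kg.
Hence cost = 2.09·1.417 + 2.07·0.09305 = $3.1541.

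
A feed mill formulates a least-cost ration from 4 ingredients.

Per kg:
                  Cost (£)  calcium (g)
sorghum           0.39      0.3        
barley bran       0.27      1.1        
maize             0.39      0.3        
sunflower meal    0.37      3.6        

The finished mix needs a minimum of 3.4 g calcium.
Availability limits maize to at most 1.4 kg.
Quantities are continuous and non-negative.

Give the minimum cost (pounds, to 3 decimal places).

Treat it as an LP. Let x1 = kg of sorghum, x2 = kg of barley bran, x3 = kg of maize, x4 = kg of sunflower meal.
Minimize 0.39x1 + 0.27x2 + 0.39x3 + 0.37x4 subject to:
  0.3x1 + 1.1x2 + 0.3x3 + 3.6x4 ≥ 3.4   (calcium)
  x3 ≤ 1.4
  x1, x2, x3, x4 ≥ 0.
The optimal basis is {sunflower meal}; sorghum, barley bran, maize drop out. Binding constraint: calcium.
Solving gives x4 = 0.9444.
Total cost: 0.37·0.9444 = 0.34943.

£0.349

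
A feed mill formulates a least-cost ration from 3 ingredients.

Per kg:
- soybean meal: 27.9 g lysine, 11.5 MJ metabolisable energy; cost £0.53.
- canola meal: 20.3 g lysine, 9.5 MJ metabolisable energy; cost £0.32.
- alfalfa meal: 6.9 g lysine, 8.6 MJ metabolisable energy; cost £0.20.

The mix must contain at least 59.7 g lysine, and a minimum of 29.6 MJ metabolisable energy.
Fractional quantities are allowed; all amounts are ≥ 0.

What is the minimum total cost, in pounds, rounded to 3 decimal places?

Set it up as a linear program. Let x1 = kg of soybean meal, x2 = kg of canola meal, x3 = kg of alfalfa meal.
min 0.53x1 + 0.32x2 + 0.2x3 with:
  27.9x1 + 20.3x2 + 6.9x3 ≥ 59.7   (lysine)
  11.5x1 + 9.5x2 + 8.6x3 ≥ 29.6   (metabolisable energy)
  x1, x2, x3 ≥ 0.
The cheapest feasible vertex uses only canola meal, alfalfa meal; soybean meal is not used. Binding constraints: lysine and metabolisable energy.
That vertex is x2 = 2.836, x3 = 0.3094.
Hence cost = 0.32·2.836 + 0.2·0.3094 = £0.96940.

£0.969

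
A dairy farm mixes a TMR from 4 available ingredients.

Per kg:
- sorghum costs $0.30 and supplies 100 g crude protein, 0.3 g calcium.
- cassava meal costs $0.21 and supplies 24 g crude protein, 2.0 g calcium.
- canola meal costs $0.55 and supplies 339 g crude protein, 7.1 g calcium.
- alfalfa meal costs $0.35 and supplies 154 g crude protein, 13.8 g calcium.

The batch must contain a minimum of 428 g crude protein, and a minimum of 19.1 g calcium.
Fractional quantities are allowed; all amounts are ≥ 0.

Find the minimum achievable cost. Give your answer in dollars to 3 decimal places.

$0.790

Let x1 = kg of sorghum, x2 = kg of cassava meal, x3 = kg of canola meal, x4 = kg of alfalfa meal.
Minimise 0.3x1 + 0.21x2 + 0.55x3 + 0.35x4 s.t.:
  100x1 + 24x2 + 339x3 + 154x4 ≥ 428   (crude protein)
  0.3x1 + 2x2 + 7.1x3 + 13.8x4 ≥ 19.1   (calcium)
  x1, x2, x3, x4 ≥ 0.
The optimal basis is {canola meal, alfalfa meal}; sorghum, cassava meal drop out. Binding constraints: crude protein and calcium.
Optimal quantities: canola meal = 0.8271 kg, alfalfa meal = 0.9585 kg.
Total cost: 0.55·0.8271 + 0.35·0.9585 = 0.79038.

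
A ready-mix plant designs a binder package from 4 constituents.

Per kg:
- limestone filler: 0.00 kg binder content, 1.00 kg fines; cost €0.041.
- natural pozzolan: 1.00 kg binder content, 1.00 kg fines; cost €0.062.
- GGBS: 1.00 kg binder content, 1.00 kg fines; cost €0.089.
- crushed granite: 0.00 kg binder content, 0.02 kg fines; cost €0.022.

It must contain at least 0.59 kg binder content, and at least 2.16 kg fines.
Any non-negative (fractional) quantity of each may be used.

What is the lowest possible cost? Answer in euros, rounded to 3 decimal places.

Let x1 = kg of limestone filler, x2 = kg of natural pozzolan, x3 = kg of GGBS, x4 = kg of crushed granite.
min 0.041x1 + 0.062x2 + 0.089x3 + 0.022x4 subject to:
  1x2 + 1x3 ≥ 0.59   (binder content)
  1x1 + 1x2 + 1x3 + 0.02x4 ≥ 2.16   (fines)
  x1, x2, x3, x4 ≥ 0.
The optimal basis is {limestone filler, natural pozzolan}; GGBS, crushed granite drop out. Binding constraints: binder content and fines.
So limestone filler = 1.57 kg, natural pozzolan = 0.59 kg.
Total cost: 0.041·1.57 + 0.062·0.59 = 0.10095.

€0.101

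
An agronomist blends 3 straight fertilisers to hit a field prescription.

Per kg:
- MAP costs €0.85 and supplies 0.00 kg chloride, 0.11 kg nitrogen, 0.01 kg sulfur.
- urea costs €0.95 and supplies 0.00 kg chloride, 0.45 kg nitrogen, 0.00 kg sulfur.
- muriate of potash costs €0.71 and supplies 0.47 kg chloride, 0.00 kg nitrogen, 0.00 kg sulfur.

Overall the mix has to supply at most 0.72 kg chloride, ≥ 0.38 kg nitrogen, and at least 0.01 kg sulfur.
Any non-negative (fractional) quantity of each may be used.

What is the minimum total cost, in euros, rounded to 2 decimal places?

Let x1 = kg of MAP, x2 = kg of urea, x3 = kg of muriate of potash.
min 0.85x1 + 0.95x2 + 0.71x3 with:
  0.47x3 ≤ 0.72   (chloride)
  0.11x1 + 0.45x2 ≥ 0.38   (nitrogen)
  0.01x1 ≥ 0.01   (sulfur)
  x1, x2, x3 ≥ 0.
At the optimum only MAP, urea are positive (muriate of potash = 0). The nitrogen and sulfur requirements are met with equality.
Solving gives x1 = 1, x2 = 0.6.
Cost = 0.85·1 + 0.95·0.6 = 1.4200.

€1.42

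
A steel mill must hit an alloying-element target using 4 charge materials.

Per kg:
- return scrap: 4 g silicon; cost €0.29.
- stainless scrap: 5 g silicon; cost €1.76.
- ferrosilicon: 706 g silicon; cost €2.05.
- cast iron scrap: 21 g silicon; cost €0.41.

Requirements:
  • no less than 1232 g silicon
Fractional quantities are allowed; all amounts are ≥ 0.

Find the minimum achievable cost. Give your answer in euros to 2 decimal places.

€3.58

Let x1 = kg of return scrap, x2 = kg of stainless scrap, x3 = kg of ferrosilicon, x4 = kg of cast iron scrap.
Minimize 0.29x1 + 1.76x2 + 2.05x3 + 0.41x4 s.t.:
  4x1 + 5x2 + 706x3 + 21x4 ≥ 1232   (silicon)
  x1, x2, x3, x4 ≥ 0.
The minimum-cost mix takes nothing from return scrap, stainless scrap, cast iron scrap — only ferrosilicon. There the silicon constraint is tight.
That vertex is x3 = 1.745.
Hence cost = 2.05·1.745 = €3.5773.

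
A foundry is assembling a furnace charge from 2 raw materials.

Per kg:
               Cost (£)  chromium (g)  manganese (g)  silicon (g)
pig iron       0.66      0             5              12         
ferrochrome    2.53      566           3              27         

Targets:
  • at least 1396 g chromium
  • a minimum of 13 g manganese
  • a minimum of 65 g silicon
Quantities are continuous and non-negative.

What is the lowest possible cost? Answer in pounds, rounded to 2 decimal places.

£6.98

Treat it as an LP. Let x1 = kg of pig iron, x2 = kg of ferrochrome.
Minimise 0.66x1 + 2.53x2 with:
  566x2 ≥ 1396   (chromium)
  5x1 + 3x2 ≥ 13   (manganese)
  12x1 + 27x2 ≥ 65   (silicon)
  x1, x2 ≥ 0.
Both inputs are positive at the optimum. There the chromium and manganese constraints are tight.
Solving gives x1 = 1.12, x2 = 2.466.
Objective = 0.66·1.12 + 2.53·2.466 = 6.9782.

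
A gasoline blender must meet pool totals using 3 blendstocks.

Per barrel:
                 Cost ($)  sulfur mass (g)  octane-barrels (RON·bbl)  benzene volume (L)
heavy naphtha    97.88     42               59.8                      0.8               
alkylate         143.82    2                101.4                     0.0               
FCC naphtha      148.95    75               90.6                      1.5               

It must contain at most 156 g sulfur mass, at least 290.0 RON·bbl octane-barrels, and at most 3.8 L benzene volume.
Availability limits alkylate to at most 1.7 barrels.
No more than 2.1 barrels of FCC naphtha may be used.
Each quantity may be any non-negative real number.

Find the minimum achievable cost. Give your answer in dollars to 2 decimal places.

Treat it as an LP. Let x1 = barrels of heavy naphtha, x2 = barrels of alkylate, x3 = barrels of FCC naphtha.
Minimize 97.88x1 + 143.82x2 + 148.95x3 s.t.:
  42x1 + 2x2 + 75x3 ≤ 156   (sulfur mass)
  59.8x1 + 101.4x2 + 90.6x3 ≥ 290   (octane-barrels)
  0.8x1 + 1.5x3 ≤ 3.8   (benzene volume)
  x2 ≤ 1.7
  x3 ≤ 2.1
  x1, x2, x3 ≥ 0.
The minimum-cost mix takes nothing from FCC naphtha — only heavy naphtha, alkylate. The octane-barrels and the alkylate cap requirements are met with equality.
Optimal quantities: heavy naphtha = 1.9669 barrels, alkylate = 1.7 barrels.
Hence cost = 97.88·1.9669 + 143.82·1.7 = $437.0142.

$437.01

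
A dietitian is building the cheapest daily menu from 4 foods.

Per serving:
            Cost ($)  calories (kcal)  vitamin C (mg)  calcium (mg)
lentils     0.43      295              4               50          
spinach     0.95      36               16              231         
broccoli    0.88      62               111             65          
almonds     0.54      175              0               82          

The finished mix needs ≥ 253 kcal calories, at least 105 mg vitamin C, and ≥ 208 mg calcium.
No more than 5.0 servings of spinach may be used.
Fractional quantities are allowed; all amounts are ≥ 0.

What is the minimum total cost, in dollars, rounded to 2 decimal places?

$1.51

Let x1 = servings of lentils, x2 = servings of spinach, x3 = servings of broccoli, x4 = servings of almonds.
Minimise 0.43x1 + 0.95x2 + 0.88x3 + 0.54x4 s.t.:
  295x1 + 36x2 + 62x3 + 175x4 ≥ 253   (calories)
  4x1 + 16x2 + 111x3 ≥ 105   (vitamin C)
  50x1 + 231x2 + 65x3 + 82x4 ≥ 208   (calcium)
  x2 ≤ 5
  x1, x2, x3, x4 ≥ 0.
The optimal basis is {lentils, spinach, broccoli}; almonds drops out. The calories, vitamin C, calcium requirements are met with equality.
Optimal quantities: lentils = 0.615 servings, spinach = 0.5288 servings, broccoli = 0.8476 servings.
Objective = 0.43·0.615 + 0.95·0.5288 + 0.88·0.8476 = 1.5127.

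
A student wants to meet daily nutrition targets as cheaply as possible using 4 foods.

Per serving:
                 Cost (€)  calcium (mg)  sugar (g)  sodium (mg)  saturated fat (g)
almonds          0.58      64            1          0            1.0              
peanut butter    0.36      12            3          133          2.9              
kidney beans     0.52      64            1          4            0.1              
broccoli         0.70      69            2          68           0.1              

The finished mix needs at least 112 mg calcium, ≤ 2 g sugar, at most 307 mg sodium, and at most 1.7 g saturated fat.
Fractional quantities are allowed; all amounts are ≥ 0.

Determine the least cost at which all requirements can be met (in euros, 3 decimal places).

€0.910

Set it up as a linear program. Let x1 = servings of almonds, x2 = servings of peanut butter, x3 = servings of kidney beans, x4 = servings of broccoli.
Minimise 0.58x1 + 0.36x2 + 0.52x3 + 0.7x4 subject to:
  64x1 + 12x2 + 64x3 + 69x4 ≥ 112   (calcium)
  1x1 + 3x2 + 1x3 + 2x4 ≤ 2   (sugar)
  133x2 + 4x3 + 68x4 ≤ 307   (sodium)
  1x1 + 2.9x2 + 0.1x3 + 0.1x4 ≤ 1.7   (saturated fat)
  x1, x2, x3, x4 ≥ 0.
At the optimum only kidney beans is positive (almonds, peanut butter, broccoli = 0). Binding constraint: calcium.
So kidney beans = 1.75 servings.
Hence cost = 0.52·1.75 = €0.91000.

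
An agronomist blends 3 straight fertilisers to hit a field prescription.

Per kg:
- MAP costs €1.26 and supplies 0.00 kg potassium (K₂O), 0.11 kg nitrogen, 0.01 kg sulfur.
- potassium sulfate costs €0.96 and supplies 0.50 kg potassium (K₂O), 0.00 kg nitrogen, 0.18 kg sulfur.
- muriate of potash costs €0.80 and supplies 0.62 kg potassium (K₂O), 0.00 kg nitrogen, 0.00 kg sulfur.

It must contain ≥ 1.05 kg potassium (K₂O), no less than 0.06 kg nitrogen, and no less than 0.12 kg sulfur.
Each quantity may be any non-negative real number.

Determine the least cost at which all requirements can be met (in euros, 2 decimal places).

€2.24

This is a linear program. Let x1 = kg of MAP, x2 = kg of potassium sulfate, x3 = kg of muriate of potash.
Minimize 1.26x1 + 0.96x2 + 0.8x3 with:
  0.5x2 + 0.62x3 ≥ 1.05   (potassium (K₂O))
  0.11x1 ≥ 0.06   (nitrogen)
  0.01x1 + 0.18x2 ≥ 0.12   (sulfur)
  x1, x2, x3 ≥ 0.
The optimal mix uses every input. There the potassium (K₂O), nitrogen, sulfur constraints are tight.
Solving gives x1 = 0.5455, x2 = 0.6364, x3 = 1.18.
Total cost: 1.26·0.5455 + 0.96·0.6364 + 0.8·1.18 = 2.2423.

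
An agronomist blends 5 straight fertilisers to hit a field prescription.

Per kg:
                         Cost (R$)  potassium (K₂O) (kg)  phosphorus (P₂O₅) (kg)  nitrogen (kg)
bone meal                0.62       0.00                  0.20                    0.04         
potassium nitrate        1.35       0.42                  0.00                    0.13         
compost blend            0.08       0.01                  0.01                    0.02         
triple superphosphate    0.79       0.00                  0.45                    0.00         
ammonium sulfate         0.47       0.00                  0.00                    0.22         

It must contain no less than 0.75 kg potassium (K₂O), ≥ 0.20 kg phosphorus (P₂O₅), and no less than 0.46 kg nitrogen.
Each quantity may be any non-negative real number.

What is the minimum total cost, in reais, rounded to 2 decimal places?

R$3.17

Treat it as an LP. Let x1 = kg of bone meal, x2 = kg of potassium nitrate, x3 = kg of compost blend, x4 = kg of triple superphosphate, x5 = kg of ammonium sulfate.
min 0.62x1 + 1.35x2 + 0.08x3 + 0.79x4 + 0.47x5 subject to:
  0.42x2 + 0.01x3 ≥ 0.75   (potassium (K₂O))
  0.2x1 + 0.01x3 + 0.45x4 ≥ 0.2   (phosphorus (P₂O₅))
  0.04x1 + 0.13x2 + 0.02x3 + 0.22x5 ≥ 0.46   (nitrogen)
  x1, x2, x3, x4, x5 ≥ 0.
The cheapest feasible vertex uses only potassium nitrate, compost blend, triple superphosphate; bone meal, ammonium sulfate are not used. Binding constraints: potassium (K₂O), phosphorus (P₂O₅), nitrogen.
Optimal quantities: potassium nitrate = 1.465 kg, compost blend = 13.48 kg, triple superphosphate = 0.1449 kg.
Cost = 1.35·1.465 + 0.08·13.48 + 0.79·0.1449 = 3.1706.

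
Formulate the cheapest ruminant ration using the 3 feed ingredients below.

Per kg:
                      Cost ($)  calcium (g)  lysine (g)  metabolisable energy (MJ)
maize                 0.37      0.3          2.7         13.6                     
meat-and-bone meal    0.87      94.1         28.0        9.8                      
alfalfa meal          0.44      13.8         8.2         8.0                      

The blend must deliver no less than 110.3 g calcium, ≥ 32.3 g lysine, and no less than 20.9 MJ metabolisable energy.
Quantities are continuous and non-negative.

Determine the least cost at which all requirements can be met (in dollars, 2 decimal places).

Let x1 = kg of maize, x2 = kg of meat-and-bone meal, x3 = kg of alfalfa meal.
Minimize 0.37x1 + 0.87x2 + 0.44x3 s.t.:
  0.3x1 + 94.1x2 + 13.8x3 ≥ 110.3   (calcium)
  2.7x1 + 28x2 + 8.2x3 ≥ 32.3   (lysine)
  13.6x1 + 9.8x2 + 8x3 ≥ 20.9   (metabolisable energy)
  x1, x2, x3 ≥ 0.
The optimal basis is {maize, meat-and-bone meal}; alfalfa meal drops out. Binding constraints: calcium and metabolisable energy.
So maize = 0.6937 kg, meat-and-bone meal = 1.17 kg.
Cost = 0.37·0.6937 + 0.87·1.17 = 1.2746.

$1.27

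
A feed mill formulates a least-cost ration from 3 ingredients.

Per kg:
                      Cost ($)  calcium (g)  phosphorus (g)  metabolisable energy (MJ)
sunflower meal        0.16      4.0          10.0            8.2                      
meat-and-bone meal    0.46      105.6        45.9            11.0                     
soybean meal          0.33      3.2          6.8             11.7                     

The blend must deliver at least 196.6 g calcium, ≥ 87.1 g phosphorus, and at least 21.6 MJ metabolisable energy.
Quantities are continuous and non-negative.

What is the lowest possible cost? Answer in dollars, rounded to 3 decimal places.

Set it up as a linear program. Let x1 = kg of sunflower meal, x2 = kg of meat-and-bone meal, x3 = kg of soybean meal.
Minimise 0.16x1 + 0.46x2 + 0.33x3 with:
  4x1 + 105.6x2 + 3.2x3 ≥ 196.6   (calcium)
  10x1 + 45.9x2 + 6.8x3 ≥ 87.1   (phosphorus)
  8.2x1 + 11x2 + 11.7x3 ≥ 21.6   (metabolisable energy)
  x1, x2, x3 ≥ 0.
The minimum-cost mix takes nothing from soybean meal — only sunflower meal, meat-and-bone meal. There the phosphorus and metabolisable energy constraints are tight.
So sunflower meal = 0.1252 kg, meat-and-bone meal = 1.87 kg.
Hence cost = 0.16·0.1252 + 0.46·1.87 = $0.88023.

$0.880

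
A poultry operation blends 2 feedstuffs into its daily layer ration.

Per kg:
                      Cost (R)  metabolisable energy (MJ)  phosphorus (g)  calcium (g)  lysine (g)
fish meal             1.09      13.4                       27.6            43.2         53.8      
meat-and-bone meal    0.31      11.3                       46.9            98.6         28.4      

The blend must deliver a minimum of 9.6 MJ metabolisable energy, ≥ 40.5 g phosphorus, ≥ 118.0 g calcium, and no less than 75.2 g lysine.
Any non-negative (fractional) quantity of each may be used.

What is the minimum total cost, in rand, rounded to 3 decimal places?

R0.821

Let x1 = kg of fish meal, x2 = kg of meat-and-bone meal.
Minimize 1.09x1 + 0.31x2 s.t.:
  13.4x1 + 11.3x2 ≥ 9.6   (metabolisable energy)
  27.6x1 + 46.9x2 ≥ 40.5   (phosphorus)
  43.2x1 + 98.6x2 ≥ 118   (calcium)
  53.8x1 + 28.4x2 ≥ 75.2   (lysine)
  x1, x2 ≥ 0.
At the optimum only meat-and-bone meal is positive (fish meal = 0). There the lysine constraint is tight.
Optimal quantities: meat-and-bone meal = 2.648 kg.
Total cost: 0.31·2.648 = 0.82088.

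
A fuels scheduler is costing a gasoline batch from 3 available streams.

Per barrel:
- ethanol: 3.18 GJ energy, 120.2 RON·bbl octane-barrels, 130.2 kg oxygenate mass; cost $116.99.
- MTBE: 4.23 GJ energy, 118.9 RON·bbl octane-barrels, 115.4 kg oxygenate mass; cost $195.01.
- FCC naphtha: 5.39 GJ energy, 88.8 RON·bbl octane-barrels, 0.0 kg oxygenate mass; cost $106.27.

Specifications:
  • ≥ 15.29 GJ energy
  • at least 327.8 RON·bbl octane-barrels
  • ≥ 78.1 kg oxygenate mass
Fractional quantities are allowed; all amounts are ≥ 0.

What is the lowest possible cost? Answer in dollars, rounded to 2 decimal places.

$362.23

This is a linear program. Let x1 = barrels of ethanol, x2 = barrels of MTBE, x3 = barrels of FCC naphtha.
Minimise 116.99x1 + 195.01x2 + 106.27x3 s.t.:
  3.18x1 + 4.23x2 + 5.39x3 ≥ 15.29   (energy)
  120.2x1 + 118.9x2 + 88.8x3 ≥ 327.8   (octane-barrels)
  130.2x1 + 115.4x2 ≥ 78.1   (oxygenate mass)
  x1, x2, x3 ≥ 0.
The cheapest feasible vertex uses only ethanol, FCC naphtha; MTBE is not used. The energy and octane-barrels requirements are met with equality.
That vertex is x1 = 1.1193, x3 = 2.1764.
Hence cost = 116.99·1.1193 + 106.27·2.1764 = $362.2329.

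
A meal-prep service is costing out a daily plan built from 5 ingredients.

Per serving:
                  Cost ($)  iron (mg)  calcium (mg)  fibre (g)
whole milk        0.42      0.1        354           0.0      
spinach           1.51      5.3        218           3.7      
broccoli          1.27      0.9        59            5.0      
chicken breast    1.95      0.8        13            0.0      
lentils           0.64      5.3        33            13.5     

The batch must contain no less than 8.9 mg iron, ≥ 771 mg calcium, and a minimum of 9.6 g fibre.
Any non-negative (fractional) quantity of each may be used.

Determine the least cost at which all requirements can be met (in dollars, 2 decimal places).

$1.90

This is a linear program. Let x1 = servings of whole milk, x2 = servings of spinach, x3 = servings of broccoli, x4 = servings of chicken breast, x5 = servings of lentils.
Minimize 0.42x1 + 1.51x2 + 1.27x3 + 1.95x4 + 0.64x5 s.t.:
  0.1x1 + 5.3x2 + 0.9x3 + 0.8x4 + 5.3x5 ≥ 8.9   (iron)
  354x1 + 218x2 + 59x3 + 13x4 + 33x5 ≥ 771   (calcium)
  3.7x2 + 5x3 + 13.5x5 ≥ 9.6   (fibre)
  x1, x2, x3, x4, x5 ≥ 0.
The cheapest feasible vertex uses only whole milk, lentils; spinach, broccoli, chicken breast are not used. Binding constraints: iron and calcium.
So whole milk = 2.025 servings, lentils = 1.641 servings.
Hence cost = 0.42·2.025 + 0.64·1.641 = $1.9007.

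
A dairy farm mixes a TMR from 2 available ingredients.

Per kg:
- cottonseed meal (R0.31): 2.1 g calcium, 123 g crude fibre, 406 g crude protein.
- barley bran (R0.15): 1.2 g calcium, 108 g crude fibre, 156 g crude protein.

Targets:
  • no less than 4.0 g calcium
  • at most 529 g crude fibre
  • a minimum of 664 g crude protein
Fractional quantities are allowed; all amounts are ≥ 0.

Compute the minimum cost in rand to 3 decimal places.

R0.551

This is a linear program. Let x1 = kg of cottonseed meal, x2 = kg of barley bran.
Minimise 0.31x1 + 0.15x2 with:
  2.1x1 + 1.2x2 ≥ 4   (calcium)
  123x1 + 108x2 ≤ 529   (crude fibre)
  406x1 + 156x2 ≥ 664   (crude protein)
  x1, x2 ≥ 0.
Both inputs are positive at the optimum. There the calcium and crude protein constraints are tight.
So cottonseed meal = 1.0827 kg, barley bran = 1.4386 kg.
Hence cost = 0.31·1.0827 + 0.15·1.4386 = R0.55143.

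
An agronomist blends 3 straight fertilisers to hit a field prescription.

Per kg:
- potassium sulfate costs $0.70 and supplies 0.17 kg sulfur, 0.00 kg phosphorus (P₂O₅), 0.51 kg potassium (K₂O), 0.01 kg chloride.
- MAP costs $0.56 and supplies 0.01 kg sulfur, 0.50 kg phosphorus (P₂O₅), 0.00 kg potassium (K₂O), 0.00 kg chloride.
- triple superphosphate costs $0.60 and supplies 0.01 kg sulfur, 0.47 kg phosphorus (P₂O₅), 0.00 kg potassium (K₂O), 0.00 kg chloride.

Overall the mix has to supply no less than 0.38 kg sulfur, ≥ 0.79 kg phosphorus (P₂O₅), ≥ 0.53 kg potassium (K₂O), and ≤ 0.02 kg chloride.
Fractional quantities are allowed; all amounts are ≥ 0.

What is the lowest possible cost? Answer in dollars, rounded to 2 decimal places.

$3.64

Treat it as an LP. Let x1 = kg of potassium sulfate, x2 = kg of MAP, x3 = kg of triple superphosphate.
Minimise 0.7x1 + 0.56x2 + 0.6x3 s.t.:
  0.17x1 + 0.01x2 + 0.01x3 ≥ 0.38   (sulfur)
  0.5x2 + 0.47x3 ≥ 0.79   (phosphorus (P₂O₅))
  0.51x1 ≥ 0.53   (potassium (K₂O))
  0.01x1 ≤ 0.02   (chloride)
  x1, x2, x3 ≥ 0.
At the optimum only potassium sulfate, MAP are positive (triple superphosphate = 0). Binding constraints: sulfur and chloride.
Solving gives x1 = 2, x2 = 4.
Hence cost = 0.7·2 + 0.56·4 = $3.6400.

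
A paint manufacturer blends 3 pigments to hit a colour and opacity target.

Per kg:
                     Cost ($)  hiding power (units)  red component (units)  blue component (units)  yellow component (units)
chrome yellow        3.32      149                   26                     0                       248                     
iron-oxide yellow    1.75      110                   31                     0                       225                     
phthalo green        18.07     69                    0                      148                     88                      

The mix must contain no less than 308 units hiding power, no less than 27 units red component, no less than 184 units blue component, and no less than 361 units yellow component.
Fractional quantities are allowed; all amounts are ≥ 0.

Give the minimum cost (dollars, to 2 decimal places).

Let x1 = kg of chrome yellow, x2 = kg of iron-oxide yellow, x3 = kg of phthalo green.
Minimize 3.32x1 + 1.75x2 + 18.07x3 with:
  149x1 + 110x2 + 69x3 ≥ 308   (hiding power)
  26x1 + 31x2 ≥ 27   (red component)
  148x3 ≥ 184   (blue component)
  248x1 + 225x2 + 88x3 ≥ 361   (yellow component)
  x1, x2, x3 ≥ 0.
The optimal basis is {iron-oxide yellow, phthalo green}; chrome yellow drops out. The hiding power and blue component requirements are met with equality.
So iron-oxide yellow = 2.02 kg, phthalo green = 1.243 kg.
Cost = 1.75·2.02 + 18.07·1.243 = 25.9960.

$26.00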